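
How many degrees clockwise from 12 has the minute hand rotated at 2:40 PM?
The minute hand moves 6 degrees per minute.
At 2:40: 40 x 6 = 240 degrees

Final answer: 240 degrees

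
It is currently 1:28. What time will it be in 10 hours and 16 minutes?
Starting time: 1:28
Adding 16 minutes to 28 minutes: 28 + 16 = 44 minutes
Adding 10 hours: 1 + 10 = 11
Final time: 11:44

Final answer: 11:44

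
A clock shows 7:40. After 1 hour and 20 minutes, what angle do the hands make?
First find the time 1 hour and 20 minutes after 7:40.
Total minutes: 7 x 60 + 40 + 1 x 60 + 20 = 540.
540 mod 720 = 540 minutes = 9:00.
Now compute the angle at 9:00:
Hour hand: 9 x 30 + 0 x 0.5 = 270 degrees
Minute hand: 0 x 6 = 0 degrees
Difference: |270 - 0| = 270 degrees
Smaller angle: 360 - 270 = 90 degrees

Final answer: 90 degrees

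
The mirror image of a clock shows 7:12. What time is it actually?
Reflection across the vertical (12-6) axis maps a hand at angle A degrees to (360 - A) degrees, which sends a reading of T minutes past 12:00 to (720 - T) minutes past 12:00.
Mirror reads 7:12 = 432 minutes past 12:00.
Actual time: (720 - 432) mod 720 = 288 minutes = 4:48.

Final answer: 4:48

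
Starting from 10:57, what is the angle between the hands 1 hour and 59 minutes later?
First find the time 1 hour and 59 minutes after 10:57.
Total minutes: 10 x 60 + 57 + 1 x 60 + 59 = 776.
776 mod 720 = 56 minutes = 12:56.
Now compute the angle at 12:56:
Hour hand: 0 x 30 + 56 x 0.5 = 28 degrees
Minute hand: 56 x 6 = 336 degrees
Difference: |28 - 336| = 308 degrees
Smaller angle: 360 - 308 = 52 degrees

Final answer: 52 degrees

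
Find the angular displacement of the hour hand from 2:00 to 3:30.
The hour hand moves 0.5 degrees per minute.
Time elapsed: 3:30 - 2:00 = 90 minutes
Angular displacement: 90 x 0.5 = 45 degrees

Final answer: 45 degrees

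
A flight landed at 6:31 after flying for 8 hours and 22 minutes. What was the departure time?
Starting time: 6:31 = 391 total minutes past 12:00
Subtracting: 8 hours and 22 minutes = 502 minutes
391 - 502 = -111 (negative, add 12 hours = 720) = 609 minutes
= 10 hours and 9 minutes past 12:00 = 10:09

Final answer: 10:09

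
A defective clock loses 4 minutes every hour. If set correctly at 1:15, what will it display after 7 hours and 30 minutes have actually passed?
For every 60 true minutes, the faulty clock advances 60 - 4 = 56 minutes.
True elapsed: 7 hours and 30 minutes = 450 minutes.
Faulty clock advances: 450 x 56/60 = 420 minutes (drift: 30 minutes behind).
Shown time: 1:15 + 420 minutes = 8:15.

Final answer: 8:15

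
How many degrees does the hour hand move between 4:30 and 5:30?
The hour hand moves 0.5 degrees per minute.
Time elapsed: 5:30 - 4:30 = 60 minutes
Angular displacement: 60 x 0.5 = 30 degrees

Final answer: 30 degrees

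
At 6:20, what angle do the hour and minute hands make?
Hour hand position: 6 x 30 + 20 x 0.5 = 190 degrees
Minute hand position: 20 x 6 = 120 degrees
Difference: |190 - 120| = 70 degrees
The angle between the hands is 70 degrees

Final answer: 70 degrees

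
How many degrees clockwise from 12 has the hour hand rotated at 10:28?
The hour hand moves 30 degrees per hour and 0.5 degrees per minute.
At 10:28: (10) x 30 + 28 x 0.5 = 300 + 14 = 314 degrees

Final answer: 314 degrees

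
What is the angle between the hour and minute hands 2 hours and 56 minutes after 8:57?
First find the time 2 hours and 56 minutes after 8:57.
Total minutes: 8 x 60 + 57 + 2 x 60 + 56 = 713.
713 mod 720 = 713 minutes = 11:53.
Now compute the angle at 11:53:
Hour hand: 11 x 30 + 53 x 0.5 = 356.5 degrees
Minute hand: 53 x 6 = 318 degrees
Difference: |356.5 - 318| = 38.5 degrees
The angle is 38.5 degrees

Final answer: 38.5 degrees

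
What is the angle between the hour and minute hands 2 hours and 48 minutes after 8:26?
First find the time 2 hours and 48 minutes after 8:26.
Total minutes: 8 x 60 + 26 + 2 x 60 + 48 = 674.
674 mod 720 = 674 minutes = 11:14.
Now compute the angle at 11:14:
Hour hand: 11 x 30 + 14 x 0.5 = 337 degrees
Minute hand: 14 x 6 = 84 degrees
Difference: |337 - 84| = 253 degrees
Smaller angle: 360 - 253 = 107 degrees

Final answer: 107 degrees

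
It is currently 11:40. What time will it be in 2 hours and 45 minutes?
Starting time: 11:40
Adding 45 minutes to 40 minutes: 40 + 45 = 85 minutes = 1 hour and 25 minutes
Adding 2 hours: 11 + 2 + 1 (carry) = 14 - 12 = 2
Final time: 2:25

Final answer: 2:25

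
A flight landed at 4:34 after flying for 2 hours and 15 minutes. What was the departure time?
Starting time: 4:34 = 274 total minutes past 12:00
Subtracting: 2 hours and 15 minutes = 135 minutes
274 - 135 = 139 minutes
= 2 hours and 19 minutes past 12:00 = 2:19

Final answer: 2:19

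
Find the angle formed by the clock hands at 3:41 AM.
Hour hand position: 3 x 30 + 41 x 0.5 = 110.5 degrees
Minute hand position: 41 x 6 = 246 degrees
Difference: |110.5 - 246| = 135.5 degrees
The angle between the hands is 135.5 degrees

Final answer: 135.5 degrees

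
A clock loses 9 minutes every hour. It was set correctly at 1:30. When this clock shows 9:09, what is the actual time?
For every 60 true minutes, the faulty clock advances 51 minutes, so 1 faulty-clock minute corresponds to 60/51 true minutes.
From 1:30 to 9:09 on the faulty dial is 459 minutes.
True elapsed: 459 x 60/51 = 540 minutes = 9 hours.
True time: 1:30 + 9 hours = 10:30.

Final answer: 10:30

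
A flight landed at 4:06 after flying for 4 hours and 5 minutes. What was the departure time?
Starting time: 4:06 = 246 total minutes past 12:00
Subtracting: 4 hours and 5 minutes = 245 minutes
246 - 245 = 1 minutes
= 1 minute past 12:00 = 12:01

Final answer: 12:01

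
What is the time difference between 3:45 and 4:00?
From 3:45 to 4:00:
(4 x 60 + 0) - (3 x 60 + 45) = 240 - 225 = 15 minutes
= 15 minutes

Final answer: 15 minutes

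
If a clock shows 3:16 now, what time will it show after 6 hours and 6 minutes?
Starting time: 3:16
Adding 6 minutes to 16 minutes: 16 + 6 = 22 minutes
Adding 6 hours: 3 + 6 = 9
Final time: 9:22

Final answer: 9:22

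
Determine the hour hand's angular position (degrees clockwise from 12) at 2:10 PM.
The hour hand moves 30 degrees per hour and 0.5 degrees per minute.
At 2:10: (2) x 30 + 10 x 0.5 = 60 + 5 = 65 degrees

Final answer: 65 degrees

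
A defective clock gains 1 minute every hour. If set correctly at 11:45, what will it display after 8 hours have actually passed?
For every 60 true minutes, the faulty clock advances 60 + 1 = 61 minutes.
True elapsed: 8 hours = 480 minutes.
Faulty clock advances: 480 x 61/60 = 488 minutes (drift: 8 minutes ahead).
Shown time: 11:45 + 488 minutes = 7:53.

Final answer: 7:53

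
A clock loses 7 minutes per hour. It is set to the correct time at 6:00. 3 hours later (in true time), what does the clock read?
For every 60 true minutes, the faulty clock advances 60 - 7 = 53 minutes.
True elapsed: 3 hours = 180 minutes.
Faulty clock advances: 180 x 53/60 = 159 minutes (drift: 21 minutes behind).
Shown time: 6:00 + 159 minutes = 8:39.

Final answer: 8:39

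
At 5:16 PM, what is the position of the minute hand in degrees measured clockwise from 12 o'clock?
The minute hand moves 6 degrees per minute.
At 5:16: 16 x 6 = 96 degrees

Final answer: 96 degrees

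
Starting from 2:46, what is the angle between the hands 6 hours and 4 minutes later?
First find the time 6 hours and 4 minutes after 2:46.
Total minutes: 2 x 60 + 46 + 6 x 60 + 4 = 530.
530 mod 720 = 530 minutes = 8:50.
Now compute the angle at 8:50:
Hour hand: 8 x 30 + 50 x 0.5 = 265 degrees
Minute hand: 50 x 6 = 300 degrees
Difference: |265 - 300| = 35 degrees
The angle is 35 degrees

Final answer: 35 degrees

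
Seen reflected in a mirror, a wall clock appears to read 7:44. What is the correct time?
Reflection across the vertical (12-6) axis maps a hand at angle A degrees to (360 - A) degrees, which sends a reading of T minutes past 12:00 to (720 - T) minutes past 12:00.
Mirror reads 7:44 = 464 minutes past 12:00.
Actual time: (720 - 464) mod 720 = 256 minutes = 4:16.

Final answer: 4:16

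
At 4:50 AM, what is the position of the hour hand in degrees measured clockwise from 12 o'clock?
The hour hand moves 30 degrees per hour and 0.5 degrees per minute.
At 4:50: (4) x 30 + 50 x 0.5 = 120 + 25 = 145 degrees

Final answer: 145 degrees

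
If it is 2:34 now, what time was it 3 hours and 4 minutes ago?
Starting time: 2:34 = 154 total minutes past 12:00
Subtracting: 3 hours and 4 minutes = 184 minutes
154 - 184 = -30 (negative, add 12 hours = 720) = 690 minutes
= 11 hours and 30 minutes past 12:00 = 11:30

Final answer: 11:30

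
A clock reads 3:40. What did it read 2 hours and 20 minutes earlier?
Starting time: 3:40 = 220 total minutes past 12:00
Subtracting: 2 hours and 20 minutes = 140 minutes
220 - 140 = 80 minutes
= 1 hour and 20 minutes past 12:00 = 1:20

Final answer: 1:20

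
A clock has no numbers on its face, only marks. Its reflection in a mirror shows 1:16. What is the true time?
Reflection across the vertical (12-6) axis maps a hand at angle A degrees to (360 - A) degrees, which sends a reading of T minutes past 12:00 to (720 - T) minutes past 12:00.
Mirror reads 1:16 = 76 minutes past 12:00.
Actual time: (720 - 76) mod 720 = 644 minutes = 10:44.

Final answer: 10:44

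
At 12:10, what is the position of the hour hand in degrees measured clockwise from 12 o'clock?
The hour hand moves 30 degrees per hour and 0.5 degrees per minute.
At 12:10: (0) x 30 + 10 x 0.5 = 0 + 5 = 5 degrees

Final answer: 5 degrees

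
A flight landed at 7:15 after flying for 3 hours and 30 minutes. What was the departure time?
Starting time: 7:15 = 435 total minutes past 12:00
Subtracting: 3 hours and 30 minutes = 210 minutes
435 - 210 = 225 minutes
= 3 hours and 45 minutes past 12:00 = 3:45

Final answer: 3:45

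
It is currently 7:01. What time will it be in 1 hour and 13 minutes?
Starting time: 7:01
Adding 13 minutes to 1 minute: 1 + 13 = 14 minutes
Adding 1 hour: 7 + 1 = 8
Final time: 8:14

Final answer: 8:14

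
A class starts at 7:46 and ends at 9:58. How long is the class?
From 7:46 to 9:58:
(9 x 60 + 58) - (7 x 60 + 46) = 598 - 466 = 132 minutes
= 2 hours and 12 minutes

Final answer: 2 hours and 12 minutes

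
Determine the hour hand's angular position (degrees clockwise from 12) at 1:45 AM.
The hour hand moves 30 degrees per hour and 0.5 degrees per minute.
At 1:45: (1) x 30 + 45 x 0.5 = 30 + 22.5 = 52.5 degrees

Final answer: 52.5 degrees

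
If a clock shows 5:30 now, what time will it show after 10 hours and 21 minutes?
Starting time: 5:30
Adding 21 minutes to 30 minutes: 30 + 21 = 51 minutes
Adding 10 hours: 5 + 10 = 15 - 12 = 3
Final time: 3:51

Final answer: 3:51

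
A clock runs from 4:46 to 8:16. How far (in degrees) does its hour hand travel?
The hour hand moves 0.5 degrees per minute.
Time elapsed: 8:16 - 4:46 = 210 minutes
Angular displacement: 210 x 0.5 = 105 degrees

Final answer: 105 degrees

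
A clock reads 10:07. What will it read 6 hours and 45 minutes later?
Starting time: 10:07
Adding 45 minutes to 7 minutes: 7 + 45 = 52 minutes
Adding 6 hours: 10 + 6 = 16 - 12 = 4
Final time: 4:52

Final answer: 4:52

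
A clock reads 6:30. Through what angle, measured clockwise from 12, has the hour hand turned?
The hour hand moves 30 degrees per hour and 0.5 degrees per minute.
At 6:30: (6) x 30 + 30 x 0.5 = 180 + 15 = 195 degrees

Final answer: 195 degrees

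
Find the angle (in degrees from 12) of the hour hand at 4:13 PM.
The hour hand moves 30 degrees per hour and 0.5 degrees per minute.
At 4:13: (4) x 30 + 13 x 0.5 = 120 + 6.5 = 126.5 degrees

Final answer: 126.5 degrees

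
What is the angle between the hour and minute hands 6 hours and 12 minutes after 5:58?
First find the time 6 hours and 12 minutes after 5:58.
Total minutes: 5 x 60 + 58 + 6 x 60 + 12 = 730.
730 mod 720 = 10 minutes = 12:10.
Now compute the angle at 12:10:
Hour hand: 0 x 30 + 10 x 0.5 = 5 degrees
Minute hand: 10 x 6 = 60 degrees
Difference: |5 - 60| = 55 degrees
The angle is 55 degrees

Final answer: 55 degrees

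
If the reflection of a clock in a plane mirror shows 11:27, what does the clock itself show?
Reflection across the vertical (12-6) axis maps a hand at angle A degrees to (360 - A) degrees, which sends a reading of T minutes past 12:00 to (720 - T) minutes past 12:00.
Mirror reads 11:27 = 687 minutes past 12:00.
Actual time: (720 - 687) mod 720 = 33 minutes = 12:33.

Final answer: 12:33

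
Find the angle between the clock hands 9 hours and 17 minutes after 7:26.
First find the time 9 hours and 17 minutes after 7:26.
Total minutes: 7 x 60 + 26 + 9 x 60 + 17 = 1003.
1003 mod 720 = 283 minutes = 4:43.
Now compute the angle at 4:43:
Hour hand: 4 x 30 + 43 x 0.5 = 141.5 degrees
Minute hand: 43 x 6 = 258 degrees
Difference: |141.5 - 258| = 116.5 degrees
The angle is 116.5 degrees

Final answer: 116.5 degrees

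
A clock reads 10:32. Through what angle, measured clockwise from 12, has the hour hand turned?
The hour hand moves 30 degrees per hour and 0.5 degrees per minute.
At 10:32: (10) x 30 + 32 x 0.5 = 300 + 16 = 316 degrees

Final answer: 316 degrees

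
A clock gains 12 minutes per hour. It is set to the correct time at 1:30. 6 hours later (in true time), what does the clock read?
For every 60 true minutes, the faulty clock advances 60 + 12 = 72 minutes.
True elapsed: 6 hours = 360 minutes.
Faulty clock advances: 360 x 72/60 = 432 minutes (drift: 72 minutes ahead).
Shown time: 1:30 + 432 minutes = 8:42.

Final answer: 8:42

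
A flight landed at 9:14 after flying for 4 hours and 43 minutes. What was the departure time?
Starting time: 9:14 = 554 total minutes past 12:00
Subtracting: 4 hours and 43 minutes = 283 minutes
554 - 283 = 271 minutes
= 4 hours and 31 minutes past 12:00 = 4:31

Final answer: 4:31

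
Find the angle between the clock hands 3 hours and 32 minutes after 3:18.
First find the time 3 hours and 32 minutes after 3:18.
Total minutes: 3 x 60 + 18 + 3 x 60 + 32 = 410.
410 mod 720 = 410 minutes = 6:50.
Now compute the angle at 6:50:
Hour hand: 6 x 30 + 50 x 0.5 = 205 degrees
Minute hand: 50 x 6 = 300 degrees
Difference: |205 - 300| = 95 degrees
The angle is 95 degrees

Final answer: 95 degrees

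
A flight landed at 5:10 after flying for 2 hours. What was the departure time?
Starting time: 5:10 = 310 total minutes past 12:00
Subtracting: 2 hours = 120 minutes
310 - 120 = 190 minutes
= 3 hours and 10 minutes past 12:00 = 3:10

Final answer: 3:10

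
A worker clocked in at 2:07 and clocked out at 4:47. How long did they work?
From 2:07 to 4:47:
(4 x 60 + 47) - (2 x 60 + 7) = 287 - 127 = 160 minutes
= 2 hours and 40 minutes

Final answer: 2 hours and 40 minutes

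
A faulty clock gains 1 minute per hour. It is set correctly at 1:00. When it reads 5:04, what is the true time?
For every 60 true minutes, the faulty clock advances 61 minutes, so 1 faulty-clock minute corresponds to 60/61 true minutes.
From 1:00 to 5:04 on the faulty dial is 244 minutes.
True elapsed: 244 x 60/61 = 240 minutes = 4 hours.
True time: 1:00 + 4 hours = 5:00.

Final answer: 5:00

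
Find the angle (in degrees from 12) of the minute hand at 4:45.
The minute hand moves 6 degrees per minute.
At 4:45: 45 x 6 = 270 degrees

Final answer: 270 degrees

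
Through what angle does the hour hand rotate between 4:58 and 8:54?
The hour hand moves 0.5 degrees per minute.
Time elapsed: 8:54 - 4:58 = 236 minutes
Angular displacement: 236 x 0.5 = 118 degrees

Final answer: 118 degrees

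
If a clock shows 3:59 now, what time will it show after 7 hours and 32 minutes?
Starting time: 3:59
Adding 32 minutes to 59 minutes: 59 + 32 = 91 minutes = 1 hour and 31 minutes
Adding 7 hours: 3 + 7 + 1 (carry) = 11
Final time: 11:31

Final answer: 11:31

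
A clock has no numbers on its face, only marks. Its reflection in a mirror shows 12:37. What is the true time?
Reflection across the vertical (12-6) axis maps a hand at angle A degrees to (360 - A) degrees, which sends a reading of T minutes past 12:00 to (720 - T) minutes past 12:00.
Mirror reads 12:37 = 37 minutes past 12:00.
Actual time: (720 - 37) mod 720 = 683 minutes = 11:23.

Final answer: 11:23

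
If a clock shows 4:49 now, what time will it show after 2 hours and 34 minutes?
Starting time: 4:49
Adding 34 minutes to 49 minutes: 49 + 34 = 83 minutes = 1 hour and 23 minutes
Adding 2 hours: 4 + 2 + 1 (carry) = 7
Final time: 7:23

Final answer: 7:23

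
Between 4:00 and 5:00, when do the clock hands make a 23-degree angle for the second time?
At t minutes past 4:00, the hour hand is at 30 x 4 + 0.5t degrees and the minute hand is at 6t degrees.
The smaller angle between them is 23 degrees when |30H - 5.5t| = 23 or |30H - 5.5t| = 337.
With H = 4, solve 30 x 4 - 5.5t = +/- target for each target:
  t = (30 x 4 - 23) / 5.5 = 17.64
  t = (30 x 4 + 23) / 5.5 = 26
  t = (30 x 4 - 337) / 5.5 = -39.45 (outside (0, 60))
  t = (30 x 4 + 337) / 5.5 = 83.09 (outside (0, 60))
Valid solutions in (0, 60): {17.64, 26} minutes.
The second occurrence is t = 26 minutes.
The hands form a 23-degree angle at 26 minutes past 4:00.

Final answer: 26 minutes past 4:00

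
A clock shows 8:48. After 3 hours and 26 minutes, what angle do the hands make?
First find the time 3 hours and 26 minutes after 8:48.
Total minutes: 8 x 60 + 48 + 3 x 60 + 26 = 734.
734 mod 720 = 14 minutes = 12:14.
Now compute the angle at 12:14:
Hour hand: 0 x 30 + 14 x 0.5 = 7 degrees
Minute hand: 14 x 6 = 84 degrees
Difference: |7 - 84| = 77 degrees
The angle is 77 degrees

Final answer: 77 degrees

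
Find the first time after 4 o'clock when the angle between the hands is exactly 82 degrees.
At t minutes past 4:00, the hour hand is at 30 x 4 + 0.5t degrees and the minute hand is at 6t degrees.
The smaller angle between them is 82 degrees when |30H - 5.5t| = 82 or |30H - 5.5t| = 278.
With H = 4, solve 30 x 4 - 5.5t = +/- target for each target:
  t = (30 x 4 - 82) / 5.5 = 6.91
  t = (30 x 4 + 82) / 5.5 = 36.73
  t = (30 x 4 - 278) / 5.5 = -28.73 (outside (0, 60))
  t = (30 x 4 + 278) / 5.5 = 72.36 (outside (0, 60))
Valid solutions in (0, 60): {6.91, 36.73} minutes.
The first occurrence is t = 6.91 minutes.
The hands form a 82-degree angle at 6.91 minutes past 4:00.

Final answer: 6.91 minutes past 4:00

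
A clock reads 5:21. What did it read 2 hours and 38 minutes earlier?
Starting time: 5:21 = 321 total minutes past 12:00
Subtracting: 2 hours and 38 minutes = 158 minutes
321 - 158 = 163 minutes
= 2 hours and 43 minutes past 12:00 = 2:43

Final answer: 2:43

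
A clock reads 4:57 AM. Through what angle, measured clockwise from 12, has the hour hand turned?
The hour hand moves 30 degrees per hour and 0.5 degrees per minute.
At 4:57: (4) x 30 + 57 x 0.5 = 120 + 28.5 = 148.5 degrees

Final answer: 148.5 degrees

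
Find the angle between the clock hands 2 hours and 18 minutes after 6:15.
First find the time 2 hours and 18 minutes after 6:15.
Total minutes: 6 x 60 + 15 + 2 x 60 + 18 = 513.
513 mod 720 = 513 minutes = 8:33.
Now compute the angle at 8:33:
Hour hand: 8 x 30 + 33 x 0.5 = 256.5 degrees
Minute hand: 33 x 6 = 198 degrees
Difference: |256.5 - 198| = 58.5 degrees
The angle is 58.5 degrees

Final answer: 58.5 degrees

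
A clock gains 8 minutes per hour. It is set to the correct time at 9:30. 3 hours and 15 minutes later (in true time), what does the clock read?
For every 60 true minutes, the faulty clock advances 60 + 8 = 68 minutes.
True elapsed: 3 hours and 15 minutes = 195 minutes.
Faulty clock advances: 195 x 68/60 = 221 minutes (drift: 26 minutes ahead).
Shown time: 9:30 + 221 minutes = 1:11.

Final answer: 1:11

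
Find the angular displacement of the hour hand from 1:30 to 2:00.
The hour hand moves 0.5 degrees per minute.
Time elapsed: 2:00 - 1:30 = 30 minutes
Angular displacement: 30 x 0.5 = 15 degrees

Final answer: 15 degrees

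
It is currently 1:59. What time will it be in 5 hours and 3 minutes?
Starting time: 1:59
Adding 3 minutes to 59 minutes: 59 + 3 = 62 minutes = 1 hour and 2 minutes
Adding 5 hours: 1 + 5 + 1 (carry) = 7
Final time: 7:02

Final answer: 7:02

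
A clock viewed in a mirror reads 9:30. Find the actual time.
Reflection across the vertical (12-6) axis maps a hand at angle A degrees to (360 - A) degrees, which sends a reading of T minutes past 12:00 to (720 - T) minutes past 12:00.
Mirror reads 9:30 = 570 minutes past 12:00.
Actual time: (720 - 570) mod 720 = 150 minutes = 2:30.

Final answer: 2:30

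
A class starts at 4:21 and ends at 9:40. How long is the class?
From 4:21 to 9:40:
(9 x 60 + 40) - (4 x 60 + 21) = 580 - 261 = 319 minutes
= 5 hours and 19 minutes

Final answer: 5 hours and 19 minutes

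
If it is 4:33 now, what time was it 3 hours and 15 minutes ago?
Starting time: 4:33 = 273 total minutes past 12:00
Subtracting: 3 hours and 15 minutes = 195 minutes
273 - 195 = 78 minutes
= 1 hour and 18 minutes past 12:00 = 1:18

Final answer: 1:18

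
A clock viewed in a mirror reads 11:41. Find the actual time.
Reflection across the vertical (12-6) axis maps a hand at angle A degrees to (360 - A) degrees, which sends a reading of T minutes past 12:00 to (720 - T) minutes past 12:00.
Mirror reads 11:41 = 701 minutes past 12:00.
Actual time: (720 - 701) mod 720 = 19 minutes = 12:19.

Final answer: 12:19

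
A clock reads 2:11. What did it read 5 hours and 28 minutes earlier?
Starting time: 2:11 = 131 total minutes past 12:00
Subtracting: 5 hours and 28 minutes = 328 minutes
131 - 328 = -197 (negative, add 12 hours = 720) = 523 minutes
= 8 hours and 43 minutes past 12:00 = 8:43

Final answer: 8:43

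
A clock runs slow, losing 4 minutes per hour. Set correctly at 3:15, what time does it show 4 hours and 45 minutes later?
For every 60 true minutes, the faulty clock advances 60 - 4 = 56 minutes.
True elapsed: 4 hours and 45 minutes = 285 minutes.
Faulty clock advances: 285 x 56/60 = 266 minutes (drift: 19 minutes behind).
Shown time: 3:15 + 266 minutes = 7:41.

Final answer: 7:41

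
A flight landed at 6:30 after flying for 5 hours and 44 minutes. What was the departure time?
Starting time: 6:30 = 390 total minutes past 12:00
Subtracting: 5 hours and 44 minutes = 344 minutes
390 - 344 = 46 minutes
= 46 minutes past 12:00 = 12:46

Final answer: 12:46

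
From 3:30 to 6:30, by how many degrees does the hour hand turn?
The hour hand moves 0.5 degrees per minute.
Time elapsed: 6:30 - 3:30 = 180 minutes
Angular displacement: 180 x 0.5 = 90 degrees

Final answer: 90 degrees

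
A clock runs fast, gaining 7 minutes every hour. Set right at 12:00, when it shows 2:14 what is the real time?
For every 60 true minutes, the faulty clock advances 67 minutes, so 1 faulty-clock minute corresponds to 60/67 true minutes.
From 12:00 to 2:14 on the faulty dial is 134 minutes.
True elapsed: 134 x 60/67 = 120 minutes = 2 hours.
True time: 12:00 + 2 hours = 2:00.

Final answer: 2:00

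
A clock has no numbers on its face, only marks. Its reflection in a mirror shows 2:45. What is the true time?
Reflection across the vertical (12-6) axis maps a hand at angle A degrees to (360 - A) degrees, which sends a reading of T minutes past 12:00 to (720 - T) minutes past 12:00.
Mirror reads 2:45 = 165 minutes past 12:00.
Actual time: (720 - 165) mod 720 = 555 minutes = 9:15.

Final answer: 9:15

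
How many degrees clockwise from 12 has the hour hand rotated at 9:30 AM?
The hour hand moves 30 degrees per hour and 0.5 degrees per minute.
At 9:30: (9) x 30 + 30 x 0.5 = 270 + 15 = 285 degrees

Final answer: 285 degrees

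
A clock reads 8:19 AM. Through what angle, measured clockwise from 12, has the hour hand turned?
The hour hand moves 30 degrees per hour and 0.5 degrees per minute.
At 8:19: (8) x 30 + 19 x 0.5 = 240 + 9.5 = 249.5 degrees

Final answer: 249.5 degrees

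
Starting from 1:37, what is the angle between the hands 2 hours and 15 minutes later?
First find the time 2 hours and 15 minutes after 1:37.
Total minutes: 1 x 60 + 37 + 2 x 60 + 15 = 232.
232 mod 720 = 232 minutes = 3:52.
Now compute the angle at 3:52:
Hour hand: 3 x 30 + 52 x 0.5 = 116 degrees
Minute hand: 52 x 6 = 312 degrees
Difference: |116 - 312| = 196 degrees
Smaller angle: 360 - 196 = 164 degrees

Final answer: 164 degrees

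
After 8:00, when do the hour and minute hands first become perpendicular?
At t minutes past 8:00, the hour hand is at 30 x 8 + 0.5t degrees and the minute hand is at 6t degrees.
The smaller angle between them is 90 degrees when |30H - 5.5t| = 90 or |30H - 5.5t| = 270.
With H = 8, solve 30 x 8 - 5.5t = +/- target for each target:
  t = (30 x 8 - 90) / 5.5 = 27.27
  t = (30 x 8 + 90) / 5.5 = 60 (outside (0, 60))
  t = (30 x 8 - 270) / 5.5 = -5.45 (outside (0, 60))
  t = (30 x 8 + 270) / 5.5 = 92.73 (outside (0, 60))
Valid solutions in (0, 60): {27.27} minutes.
First occurrence: t = 27.27 minutes.
The hands are at right angles at 27.27 minutes past 8:00.

Final answer: 27.27 minutes past 8:00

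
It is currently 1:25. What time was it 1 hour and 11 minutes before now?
Starting time: 1:25 = 85 total minutes past 12:00
Subtracting: 1 hour and 11 minutes = 71 minutes
85 - 71 = 14 minutes
= 14 minutes past 12:00 = 12:14

Final answer: 12:14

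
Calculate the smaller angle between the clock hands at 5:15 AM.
Hour hand position: 5 x 30 + 15 x 0.5 = 157.5 degrees
Minute hand position: 15 x 6 = 90 degrees
Difference: |157.5 - 90| = 67.5 degrees
The angle between the hands is 67.5 degrees

Final answer: 67.5 degrees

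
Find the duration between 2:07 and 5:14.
From 2:07 to 5:14:
(5 x 60 + 14) - (2 x 60 + 7) = 314 - 127 = 187 minutes
= 3 hours and 7 minutes

Final answer: 3 hours and 7 minutes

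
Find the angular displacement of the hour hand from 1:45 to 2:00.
The hour hand moves 0.5 degrees per minute.
Time elapsed: 2:00 - 1:45 = 15 minutes
Angular displacement: 15 x 0.5 = 7.5 degrees

Final answer: 7.5 degrees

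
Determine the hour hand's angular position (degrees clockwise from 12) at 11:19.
The hour hand moves 30 degrees per hour and 0.5 degrees per minute.
At 11:19: (11) x 30 + 19 x 0.5 = 330 + 9.5 = 339.5 degrees

Final answer: 339.5 degrees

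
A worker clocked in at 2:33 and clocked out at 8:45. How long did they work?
From 2:33 to 8:45:
(8 x 60 + 45) - (2 x 60 + 33) = 525 - 153 = 372 minutes
= 6 hours and 12 minutes

Final answer: 6 hours and 12 minutes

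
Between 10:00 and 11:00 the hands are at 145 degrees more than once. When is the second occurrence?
At t minutes past 10:00, the hour hand is at 30 x 10 + 0.5t degrees and the minute hand is at 6t degrees.
The smaller angle between them is 145 degrees when |30H - 5.5t| = 145 or |30H - 5.5t| = 215.
With H = 10, solve 30 x 10 - 5.5t = +/- target for each target:
  t = (30 x 10 - 145) / 5.5 = 28.18
  t = (30 x 10 + 145) / 5.5 = 80.91 (outside (0, 60))
  t = (30 x 10 - 215) / 5.5 = 15.45
  t = (30 x 10 + 215) / 5.5 = 93.64 (outside (0, 60))
Valid solutions in (0, 60): {15.45, 28.18} minutes.
The second occurrence is t = 28.18 minutes.
The hands form a 145-degree angle at 28.18 minutes past 10:00.

Final answer: 28.18 minutes past 10:00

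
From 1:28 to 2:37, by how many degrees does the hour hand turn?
The hour hand moves 0.5 degrees per minute.
Time elapsed: 2:37 - 1:28 = 69 minutes
Angular displacement: 69 x 0.5 = 34.5 degrees

Final answer: 34.5 degrees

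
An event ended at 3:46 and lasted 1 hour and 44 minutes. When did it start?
Starting time: 3:46 = 226 total minutes past 12:00
Subtracting: 1 hour and 44 minutes = 104 minutes
226 - 104 = 122 minutes
= 2 hours and 2 minutes past 12:00 = 2:02

Final answer: 2:02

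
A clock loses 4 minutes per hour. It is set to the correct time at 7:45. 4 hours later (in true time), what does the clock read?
For every 60 true minutes, the faulty clock advances 60 - 4 = 56 minutes.
True elapsed: 4 hours = 240 minutes.
Faulty clock advances: 240 x 56/60 = 224 minutes (drift: 16 minutes behind).
Shown time: 7:45 + 224 minutes = 11:29.

Final answer: 11:29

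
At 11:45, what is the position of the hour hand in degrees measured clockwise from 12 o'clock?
The hour hand moves 30 degrees per hour and 0.5 degrees per minute.
At 11:45: (11) x 30 + 45 x 0.5 = 330 + 22.5 = 352.5 degrees

Final answer: 352.5 degrees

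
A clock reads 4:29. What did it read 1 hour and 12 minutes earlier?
Starting time: 4:29 = 269 total minutes past 12:00
Subtracting: 1 hour and 12 minutes = 72 minutes
269 - 72 = 197 minutes
= 3 hours and 17 minutes past 12:00 = 3:17

Final answer: 3:17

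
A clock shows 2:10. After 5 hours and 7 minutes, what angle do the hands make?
First find the time 5 hours and 7 minutes after 2:10.
Total minutes: 2 x 60 + 10 + 5 x 60 + 7 = 437.
437 mod 720 = 437 minutes = 7:17.
Now compute the angle at 7:17:
Hour hand: 7 x 30 + 17 x 0.5 = 218.5 degrees
Minute hand: 17 x 6 = 102 degrees
Difference: |218.5 - 102| = 116.5 degrees
The angle is 116.5 degrees

Final answer: 116.5 degrees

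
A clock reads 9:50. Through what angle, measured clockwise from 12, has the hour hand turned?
The hour hand moves 30 degrees per hour and 0.5 degrees per minute.
At 9:50: (9) x 30 + 50 x 0.5 = 270 + 25 = 295 degrees

Final answer: 295 degrees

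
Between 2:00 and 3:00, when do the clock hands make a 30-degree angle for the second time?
At t minutes past 2:00, the hour hand is at 30 x 2 + 0.5t degrees and the minute hand is at 6t degrees.
The smaller angle between them is 30 degrees when |30H - 5.5t| = 30 or |30H - 5.5t| = 330.
With H = 2, solve 30 x 2 - 5.5t = +/- target for each target:
  t = (30 x 2 - 30) / 5.5 = 5.45
  t = (30 x 2 + 30) / 5.5 = 16.36
  t = (30 x 2 - 330) / 5.5 = -49.09 (outside (0, 60))
  t = (30 x 2 + 330) / 5.5 = 70.91 (outside (0, 60))
Valid solutions in (0, 60): {5.45, 16.36} minutes.
The second occurrence is t = 16.36 minutes.
The hands form a 30-degree angle at 16.36 minutes past 2:00.

Final answer: 16.36 minutes past 2:00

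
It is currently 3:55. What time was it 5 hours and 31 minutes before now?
Starting time: 3:55 = 235 total minutes past 12:00
Subtracting: 5 hours and 31 minutes = 331 minutes
235 - 331 = -96 (negative, add 12 hours = 720) = 624 minutes
= 10 hours and 24 minutes past 12:00 = 10:24

Final answer: 10:24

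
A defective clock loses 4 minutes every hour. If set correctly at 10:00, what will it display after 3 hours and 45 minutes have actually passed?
For every 60 true minutes, the faulty clock advances 60 - 4 = 56 minutes.
True elapsed: 3 hours and 45 minutes = 225 minutes.
Faulty clock advances: 225 x 56/60 = 210 minutes (drift: 15 minutes behind).
Shown time: 10:00 + 210 minutes = 1:30.

Final answer: 1:30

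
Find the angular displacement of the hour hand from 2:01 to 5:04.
The hour hand moves 0.5 degrees per minute.
Time elapsed: 5:04 - 2:01 = 183 minutes
Angular displacement: 183 x 0.5 = 91.5 degrees

Final answer: 91.5 degrees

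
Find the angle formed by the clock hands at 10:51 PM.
Hour hand position: 10 x 30 + 51 x 0.5 = 325.5 degrees
Minute hand position: 51 x 6 = 306 degrees
Difference: |325.5 - 306| = 19.5 degrees
The angle between the hands is 19.5 degrees

Final answer: 19.5 degrees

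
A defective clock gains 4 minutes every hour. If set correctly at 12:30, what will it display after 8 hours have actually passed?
For every 60 true minutes, the faulty clock advances 60 + 4 = 64 minutes.
True elapsed: 8 hours = 480 minutes.
Faulty clock advances: 480 x 64/60 = 512 minutes (drift: 32 minutes ahead).
Shown time: 12:30 + 512 minutes = 9:02.

Final answer: 9:02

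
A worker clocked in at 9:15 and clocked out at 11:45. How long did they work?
From 9:15 to 11:45:
(11 x 60 + 45) - (9 x 60 + 15) = 705 - 555 = 150 minutes
= 2 hours and 30 minutes

Final answer: 2 hours and 30 minutes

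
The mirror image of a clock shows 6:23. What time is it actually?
Reflection across the vertical (12-6) axis maps a hand at angle A degrees to (360 - A) degrees, which sends a reading of T minutes past 12:00 to (720 - T) minutes past 12:00.
Mirror reads 6:23 = 383 minutes past 12:00.
Actual time: (720 - 383) mod 720 = 337 minutes = 5:37.

Final answer: 5:37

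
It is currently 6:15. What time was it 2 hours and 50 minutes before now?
Starting time: 6:15 = 375 total minutes past 12:00
Subtracting: 2 hours and 50 minutes = 170 minutes
375 - 170 = 205 minutes
= 3 hours and 25 minutes past 12:00 = 3:25

Final answer: 3:25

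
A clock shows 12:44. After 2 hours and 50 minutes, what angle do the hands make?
First find the time 2 hours and 50 minutes after 12:44.
Total minutes: 12 x 60 + 44 + 2 x 60 + 50 = 934.
934 mod 720 = 214 minutes = 3:34.
Now compute the angle at 3:34:
Hour hand: 3 x 30 + 34 x 0.5 = 107 degrees
Minute hand: 34 x 6 = 204 degrees
Difference: |107 - 204| = 97 degrees
The angle is 97 degrees

Final answer: 97 degrees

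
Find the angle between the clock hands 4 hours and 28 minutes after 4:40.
First find the time 4 hours and 28 minutes after 4:40.
Total minutes: 4 x 60 + 40 + 4 x 60 + 28 = 548.
548 mod 720 = 548 minutes = 9:08.
Now compute the angle at 9:08:
Hour hand: 9 x 30 + 8 x 0.5 = 274 degrees
Minute hand: 8 x 6 = 48 degrees
Difference: |274 - 48| = 226 degrees
Smaller angle: 360 - 226 = 134 degrees

Final answer: 134 degrees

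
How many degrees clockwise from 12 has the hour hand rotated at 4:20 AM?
The hour hand moves 30 degrees per hour and 0.5 degrees per minute.
At 4:20: (4) x 30 + 20 x 0.5 = 120 + 10 = 130 degrees

Final answer: 130 degrees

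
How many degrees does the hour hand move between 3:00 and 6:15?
The hour hand moves 0.5 degrees per minute.
Time elapsed: 6:15 - 3:00 = 195 minutes
Angular displacement: 195 x 0.5 = 97.5 degrees

Final answer: 97.5 degrees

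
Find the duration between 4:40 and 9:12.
From 4:40 to 9:12:
(9 x 60 + 12) - (4 x 60 + 40) = 552 - 280 = 272 minutes
= 4 hours and 32 minutes

Final answer: 4 hours and 32 minutes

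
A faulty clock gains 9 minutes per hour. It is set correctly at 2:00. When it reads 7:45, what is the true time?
For every 60 true minutes, the faulty clock advances 69 minutes, so 1 faulty-clock minute corresponds to 60/69 true minutes.
From 2:00 to 7:45 on the faulty dial is 345 minutes.
True elapsed: 345 x 60/69 = 300 minutes = 5 hours.
True time: 2:00 + 5 hours = 7:00.

Final answer: 7:00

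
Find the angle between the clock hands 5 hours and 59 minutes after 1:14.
First find the time 5 hours and 59 minutes after 1:14.
Total minutes: 1 x 60 + 14 + 5 x 60 + 59 = 433.
433 mod 720 = 433 minutes = 7:13.
Now compute the angle at 7:13:
Hour hand: 7 x 30 + 13 x 0.5 = 216.5 degrees
Minute hand: 13 x 6 = 78 degrees
Difference: |216.5 - 78| = 138.5 degrees
The angle is 138.5 degrees

Final answer: 138.5 degrees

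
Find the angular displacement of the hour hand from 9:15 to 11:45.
The hour hand moves 0.5 degrees per minute.
Time elapsed: 11:45 - 9:15 = 150 minutes
Angular displacement: 150 x 0.5 = 75 degrees

Final answer: 75 degrees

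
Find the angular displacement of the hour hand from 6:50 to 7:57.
The hour hand moves 0.5 degrees per minute.
Time elapsed: 7:57 - 6:50 = 67 minutes
Angular displacement: 67 x 0.5 = 33.5 degrees

Final answer: 33.5 degrees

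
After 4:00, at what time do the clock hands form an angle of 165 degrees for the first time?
At t minutes past 4:00, the hour hand is at 30 x 4 + 0.5t degrees and the minute hand is at 6t degrees.
The smaller angle between them is 165 degrees when |30H - 5.5t| = 165 or |30H - 5.5t| = 195.
With H = 4, solve 30 x 4 - 5.5t = +/- target for each target:
  t = (30 x 4 - 165) / 5.5 = -8.18 (outside (0, 60))
  t = (30 x 4 + 165) / 5.5 = 51.82
  t = (30 x 4 - 195) / 5.5 = -13.64 (outside (0, 60))
  t = (30 x 4 + 195) / 5.5 = 57.27
Valid solutions in (0, 60): {51.82, 57.27} minutes.
The first occurrence is t = 51.82 minutes.
The hands form a 165-degree angle at 51.82 minutes past 4:00.

Final answer: 51.82 minutes past 4:00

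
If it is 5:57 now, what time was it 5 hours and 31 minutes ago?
Starting time: 5:57 = 357 total minutes past 12:00
Subtracting: 5 hours and 31 minutes = 331 minutes
357 - 331 = 26 minutes
= 26 minutes past 12:00 = 12:26

Final answer: 12:26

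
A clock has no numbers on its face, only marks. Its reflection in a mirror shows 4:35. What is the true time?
Reflection across the vertical (12-6) axis maps a hand at angle A degrees to (360 - A) degrees, which sends a reading of T minutes past 12:00 to (720 - T) minutes past 12:00.
Mirror reads 4:35 = 275 minutes past 12:00.
Actual time: (720 - 275) mod 720 = 445 minutes = 7:25.

Final answer: 7:25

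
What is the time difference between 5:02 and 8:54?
From 5:02 to 8:54:
(8 x 60 + 54) - (5 x 60 + 2) = 534 - 302 = 232 minutes
= 3 hours and 52 minutes

Final answer: 3 hours and 52 minutes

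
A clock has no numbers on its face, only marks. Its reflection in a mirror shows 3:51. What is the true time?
Reflection across the vertical (12-6) axis maps a hand at angle A degrees to (360 - A) degrees, which sends a reading of T minutes past 12:00 to (720 - T) minutes past 12:00.
Mirror reads 3:51 = 231 minutes past 12:00.
Actual time: (720 - 231) mod 720 = 489 minutes = 8:09.

Final answer: 8:09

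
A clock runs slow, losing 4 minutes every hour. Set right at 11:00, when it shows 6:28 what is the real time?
For every 60 true minutes, the faulty clock advances 56 minutes, so 1 faulty-clock minute corresponds to 60/56 true minutes.
From 11:00 to 6:28 on the faulty dial is 448 minutes.
True elapsed: 448 x 60/56 = 480 minutes = 8 hours.
True time: 11:00 + 8 hours = 7:00.

Final answer: 7:00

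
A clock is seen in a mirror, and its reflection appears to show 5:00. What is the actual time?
Reflection across the vertical (12-6) axis maps a hand at angle A degrees to (360 - A) degrees, which sends a reading of T minutes past 12:00 to (720 - T) minutes past 12:00.
Mirror reads 5:00 = 300 minutes past 12:00.
Actual time: (720 - 300) mod 720 = 420 minutes = 7:00.

Final answer: 7:00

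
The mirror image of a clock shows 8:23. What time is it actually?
Reflection across the vertical (12-6) axis maps a hand at angle A degrees to (360 - A) degrees, which sends a reading of T minutes past 12:00 to (720 - T) minutes past 12:00.
Mirror reads 8:23 = 503 minutes past 12:00.
Actual time: (720 - 503) mod 720 = 217 minutes = 3:37.

Final answer: 3:37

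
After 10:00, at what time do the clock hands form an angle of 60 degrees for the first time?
At t minutes past 10:00, the hour hand is at 30 x 10 + 0.5t degrees and the minute hand is at 6t degrees.
The smaller angle between them is 60 degrees when |30H - 5.5t| = 60 or |30H - 5.5t| = 300.
With H = 10, solve 30 x 10 - 5.5t = +/- target for each target:
  t = (30 x 10 - 60) / 5.5 = 43.64
  t = (30 x 10 + 60) / 5.5 = 65.45 (outside (0, 60))
  t = (30 x 10 - 300) / 5.5 = 0 (outside (0, 60))
  t = (30 x 10 + 300) / 5.5 = 109.09 (outside (0, 60))
Valid solutions in (0, 60): {43.64} minutes.
The first occurrence is t = 43.64 minutes.
The hands form a 60-degree angle at 43.64 minutes past 10:00.

Final answer: 43.64 minutes past 10:00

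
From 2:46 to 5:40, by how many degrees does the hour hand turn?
The hour hand moves 0.5 degrees per minute.
Time elapsed: 5:40 - 2:46 = 174 minutes
Angular displacement: 174 x 0.5 = 87 degrees

Final answer: 87 degrees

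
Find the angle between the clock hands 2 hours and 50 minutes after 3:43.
First find the time 2 hours and 50 minutes after 3:43.
Total minutes: 3 x 60 + 43 + 2 x 60 + 50 = 393.
393 mod 720 = 393 minutes = 6:33.
Now compute the angle at 6:33:
Hour hand: 6 x 30 + 33 x 0.5 = 196.5 degrees
Minute hand: 33 x 6 = 198 degrees
Difference: |196.5 - 198| = 1.5 degrees
The angle is 1.5 degrees

Final answer: 1.5 degrees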